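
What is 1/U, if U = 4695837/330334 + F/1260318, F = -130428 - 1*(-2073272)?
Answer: 208162943106/3280017663031 ≈ 0.063464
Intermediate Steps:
F = 1942844 (F = -130428 + 2073272 = 1942844)
U = 3280017663031/208162943106 (U = 4695837/330334 + 1942844/1260318 = 4695837*(1/330334) + 1942844*(1/1260318) = 4695837/330334 + 971422/630159 = 3280017663031/208162943106 ≈ 15.757)
1/U = 1/(3280017663031/208162943106) = 208162943106/3280017663031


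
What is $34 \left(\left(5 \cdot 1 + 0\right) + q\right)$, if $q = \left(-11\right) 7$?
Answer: $-2448$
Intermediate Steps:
$q = -77$
$34 \left(\left(5 \cdot 1 + 0\right) + q\right) = 34 \left(\left(5 \cdot 1 + 0\right) - 77\right) = 34 \left(\left(5 + 0\right) - 77\right) = 34 \left(5 - 77\right) = 34 \left(-72\right) = -2448$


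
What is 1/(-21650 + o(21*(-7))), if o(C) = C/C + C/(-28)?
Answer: -4/86575 ≈ -4.6203e-5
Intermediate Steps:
o(C) = 1 - C/28 (o(C) = 1 + C*(-1/28) = 1 - C/28)
1/(-21650 + o(21*(-7))) = 1/(-21650 + (1 - 3*(-7)/4)) = 1/(-21650 + (1 - 1/28*(-147))) = 1/(-21650 + (1 + 21/4)) = 1/(-21650 + 25/4) = 1/(-86575/4) = -4/86575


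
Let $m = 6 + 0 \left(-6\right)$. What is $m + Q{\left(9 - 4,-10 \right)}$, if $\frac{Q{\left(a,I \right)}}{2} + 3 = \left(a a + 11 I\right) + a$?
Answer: $-160$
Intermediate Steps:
$Q{\left(a,I \right)} = -6 + 2 a + 2 a^{2} + 22 I$ ($Q{\left(a,I \right)} = -6 + 2 \left(\left(a a + 11 I\right) + a\right) = -6 + 2 \left(\left(a^{2} + 11 I\right) + a\right) = -6 + 2 \left(a + a^{2} + 11 I\right) = -6 + \left(2 a + 2 a^{2} + 22 I\right) = -6 + 2 a + 2 a^{2} + 22 I$)
$m = 6$ ($m = 6 + 0 = 6$)
$m + Q{\left(9 - 4,-10 \right)} = 6 + \left(-6 + 2 \left(9 - 4\right) + 2 \left(9 - 4\right)^{2} + 22 \left(-10\right)\right) = 6 + \left(-6 + 2 \left(9 - 4\right) + 2 \left(9 - 4\right)^{2} - 220\right) = 6 + \left(-6 + 2 \cdot 5 + 2 \cdot 5^{2} - 220\right) = 6 + \left(-6 + 10 + 2 \cdot 25 - 220\right) = 6 + \left(-6 + 10 + 50 - 220\right) = 6 - 166 = -160$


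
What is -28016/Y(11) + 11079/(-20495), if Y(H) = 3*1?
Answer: -574221157/61485 ≈ -9339.2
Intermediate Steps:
Y(H) = 3
-28016/Y(11) + 11079/(-20495) = -28016/3 + 11079/(-20495) = -28016*1/3 + 11079*(-1/20495) = -28016/3 - 11079/20495 = -574221157/61485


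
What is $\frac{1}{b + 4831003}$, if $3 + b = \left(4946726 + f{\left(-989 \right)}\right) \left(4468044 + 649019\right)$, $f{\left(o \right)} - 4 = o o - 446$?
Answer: $\frac{1}{30315558453515} \approx 3.2986 \cdot 10^{-14}$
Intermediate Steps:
$f{\left(o \right)} = -442 + o^{2}$ ($f{\left(o \right)} = 4 + \left(o o - 446\right) = 4 + \left(o^{2} - 446\right) = 4 + \left(-446 + o^{2}\right) = -442 + o^{2}$)
$b = 30315553622512$ ($b = -3 + \left(4946726 - \left(442 - \left(-989\right)^{2}\right)\right) \left(4468044 + 649019\right) = -3 + \left(4946726 + \left(-442 + 978121\right)\right) 5117063 = -3 + \left(4946726 + 977679\right) 5117063 = -3 + 5924405 \cdot 5117063 = -3 + 30315553622515 = 30315553622512$)
$\frac{1}{b + 4831003} = \frac{1}{30315553622512 + 4831003} = \frac{1}{30315558453515}$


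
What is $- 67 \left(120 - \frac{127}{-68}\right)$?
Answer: $- \frac{555229}{68} \approx -8165.1$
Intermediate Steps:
$- 67 \left(120 - \frac{127}{-68}\right) = - 67 \left(120 - - \frac{127}{68}\right) = - 67 \left(120 + \frac{127}{68}\right) = \left(-67\right) \frac{8287}{68} = - \frac{555229}{68}$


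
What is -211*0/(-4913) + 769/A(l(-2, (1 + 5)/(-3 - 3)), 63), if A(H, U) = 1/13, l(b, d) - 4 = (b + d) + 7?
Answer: 9997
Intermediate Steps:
l(b, d) = 11 + b + d (l(b, d) = 4 + ((b + d) + 7) = 4 + (7 + b + d) = 11 + b + d)
A(H, U) = 1/13
-211*0/(-4913) + 769/A(l(-2, (1 + 5)/(-3 - 3)), 63) = -211*0/(-4913) + 769/(1/13) = 0*(-1/4913) + 769*13 = 0 + 9997 = 9997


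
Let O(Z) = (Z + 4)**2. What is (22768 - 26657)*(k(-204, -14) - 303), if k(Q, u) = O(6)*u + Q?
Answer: 7416323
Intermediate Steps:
O(Z) = (4 + Z)**2
k(Q, u) = Q + 100*u (k(Q, u) = (4 + 6)**2*u + Q = 10**2*u + Q = 100*u + Q = Q + 100*u)
(22768 - 26657)*(k(-204, -14) - 303) = (22768 - 26657)*((-204 + 100*(-14)) - 303) = -3889*((-204 - 1400) - 303) = -3889*(-1604 - 303) = -3889*(-1907) = 7416323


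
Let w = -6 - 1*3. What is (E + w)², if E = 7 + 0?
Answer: 4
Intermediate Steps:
E = 7
w = -9 (w = -6 - 3 = -9)
(E + w)² = (7 - 9)² = (-2)² = 4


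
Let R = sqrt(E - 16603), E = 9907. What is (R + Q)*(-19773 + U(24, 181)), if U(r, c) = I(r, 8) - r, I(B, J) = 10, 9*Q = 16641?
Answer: -36586163 - 118722*I*sqrt(186) ≈ -3.6586e+7 - 1.6192e+6*I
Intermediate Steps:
Q = 1849 (Q = (1/9)*16641 = 1849)
R = 6*I*sqrt(186) (R = sqrt(9907 - 16603) = sqrt(-6696) = 6*I*sqrt(186) ≈ 81.829*I)
U(r, c) = 10 - r
(R + Q)*(-19773 + U(24, 181)) = (6*I*sqrt(186) + 1849)*(-19773 + (10 - 1*24)) = (1849 + 6*I*sqrt(186))*(-19773 + (10 - 24)) = (1849 + 6*I*sqrt(186))*(-19773 - 14) = (1849 + 6*I*sqrt(186))*(-19787) = -36586163 - 118722*I*sqrt(186)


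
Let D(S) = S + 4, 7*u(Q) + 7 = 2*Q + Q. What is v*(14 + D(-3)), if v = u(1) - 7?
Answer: -795/7 ≈ -113.57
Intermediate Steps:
u(Q) = -1 + 3*Q/7 (u(Q) = -1 + (2*Q + Q)/7 = -1 + (3*Q)/7 = -1 + 3*Q/7)
D(S) = 4 + S
v = -53/7 (v = (-1 + (3/7)*1) - 7 = (-1 + 3/7) - 7 = -4/7 - 7 = -53/7 ≈ -7.5714)
v*(14 + D(-3)) = -53*(14 + (4 - 3))/7 = -53*(14 + 1)/7 = -53/7*15 = -795/7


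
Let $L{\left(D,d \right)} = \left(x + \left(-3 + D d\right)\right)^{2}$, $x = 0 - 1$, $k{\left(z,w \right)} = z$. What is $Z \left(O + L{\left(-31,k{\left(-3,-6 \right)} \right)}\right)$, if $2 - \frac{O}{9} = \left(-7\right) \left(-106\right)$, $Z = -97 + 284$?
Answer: $235807$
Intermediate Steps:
$Z = 187$
$x = -1$
$L{\left(D,d \right)} = \left(-4 + D d\right)^{2}$ ($L{\left(D,d \right)} = \left(-1 + \left(-3 + D d\right)\right)^{2} = \left(-4 + D d\right)^{2}$)
$O = -6660$ ($O = 18 - 9 \left(\left(-7\right) \left(-106\right)\right) = 18 - 6678 = -6660$)
$Z \left(O + L{\left(-31,k{\left(-3,-6 \right)} \right)}\right) = 187 \left(-6660 + \left(-4 - -93\right)^{2}\right) = 187 \left(-6660 + \left(-4 + 93\right)^{2}\right) = 187 \left(-6660 + 89^{2}\right) = 187 \left(-6660 + 7921\right) = 187 \cdot 1261 = 235807$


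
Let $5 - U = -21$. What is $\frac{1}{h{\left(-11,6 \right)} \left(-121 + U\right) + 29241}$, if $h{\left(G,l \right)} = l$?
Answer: $\frac{1}{28671} \approx 3.4878 \cdot 10^{-5}$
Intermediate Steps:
$U = 26$ ($U = 5 - -21 = 5 + 21 = 26$)
$\frac{1}{h{\left(-11,6 \right)} \left(-121 + U\right) + 29241} = \frac{1}{6 \left(-121 + 26\right) + 29241} = \frac{1}{6 \left(-95\right) + 29241} = \frac{1}{-570 + 29241} = \frac{1}{28671}$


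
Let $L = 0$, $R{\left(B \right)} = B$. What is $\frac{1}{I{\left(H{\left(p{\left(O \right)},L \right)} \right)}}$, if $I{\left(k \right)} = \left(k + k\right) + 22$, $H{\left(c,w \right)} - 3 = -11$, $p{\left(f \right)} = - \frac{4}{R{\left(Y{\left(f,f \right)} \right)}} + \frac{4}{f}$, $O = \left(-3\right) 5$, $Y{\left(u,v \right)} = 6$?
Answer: $\frac{1}{6} \approx 0.16667$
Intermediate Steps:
$O = -15$
$p{\left(f \right)} = - \frac{2}{3} + \frac{4}{f}$ ($p{\left(f \right)} = - \frac{4}{6} + \frac{4}{f} = \left(-4\right) \frac{1}{6} + \frac{4}{f} = - \frac{2}{3} + \frac{4}{f}$)
$H{\left(c,w \right)} = -8$ ($H{\left(c,w \right)} = 3 - 11 = -8$)
$I{\left(k \right)} = 22 + 2 k$ ($I{\left(k \right)} = 2 k + 22 = 22 + 2 k$)
$\frac{1}{I{\left(H{\left(p{\left(O \right)},L \right)} \right)}} = \frac{1}{22 + 2 \left(-8\right)} = \frac{1}{22 - 16} = \frac{1}{6}$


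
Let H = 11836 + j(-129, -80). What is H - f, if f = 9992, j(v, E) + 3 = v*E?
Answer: 12161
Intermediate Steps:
j(v, E) = -3 + E*v (j(v, E) = -3 + v*E = -3 + E*v)
H = 22153 (H = 11836 + (-3 - 80*(-129)) = 11836 + (-3 + 10320) = 11836 + 10317 = 22153)
H - f = 22153 - 1*9992 = 22153 - 9992 = 12161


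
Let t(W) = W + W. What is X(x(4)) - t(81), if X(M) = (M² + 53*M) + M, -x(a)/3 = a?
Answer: -666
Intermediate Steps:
x(a) = -3*a
t(W) = 2*W
X(M) = M² + 54*M
X(x(4)) - t(81) = (-3*4)*(54 - 3*4) - 2*81 = -12*(54 - 12) - 1*162 = -12*42 - 162 = -504 - 162 = -666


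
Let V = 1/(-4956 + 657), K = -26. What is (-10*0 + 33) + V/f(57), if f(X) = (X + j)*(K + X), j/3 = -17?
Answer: 26387261/799614 ≈ 33.000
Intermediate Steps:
j = -51 (j = 3*(-17) = -51)
f(X) = (-51 + X)*(-26 + X) (f(X) = (X - 51)*(-26 + X) = (-51 + X)*(-26 + X))
V = -1/4299 (V = 1/(-4299) = -1/4299 ≈ -0.00023261)
(-10*0 + 33) + V/f(57) = (-10*0 + 33) - 1/(4299*(1326 + 57**2 - 77*57)) = (0 + 33) - 1/(4299*(1326 + 3249 - 4389)) = 33 - 1/4299/186 = 33 - 1/4299*1/186 = 33 - 1/799614 = 26387261/799614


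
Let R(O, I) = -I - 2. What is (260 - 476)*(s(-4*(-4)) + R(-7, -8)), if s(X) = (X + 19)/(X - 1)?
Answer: -1800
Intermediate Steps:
R(O, I) = -2 - I
s(X) = (19 + X)/(-1 + X)
(260 - 476)*(s(-4*(-4)) + R(-7, -8)) = (260 - 476)*((19 - 4*(-4))/(-1 - 4*(-4)) + (-2 - 1*(-8))) = -216*((19 + 16)/(-1 + 16) + (-2 + 8)) = -216*(35/15 + 6) = -216*((1/15)*35 + 6) = -216*(7/3 + 6) = -216*25/3 = -1800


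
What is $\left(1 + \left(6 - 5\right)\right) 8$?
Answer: $16$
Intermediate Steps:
$\left(1 + \left(6 - 5\right)\right) 8 = \left(1 + 1\right) 8 = 2 \cdot 8 = 16$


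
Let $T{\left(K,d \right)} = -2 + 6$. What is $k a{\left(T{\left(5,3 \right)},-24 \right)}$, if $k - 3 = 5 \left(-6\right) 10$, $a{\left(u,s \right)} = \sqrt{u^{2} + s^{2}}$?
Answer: $- 1188 \sqrt{37} \approx -7226.3$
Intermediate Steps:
$T{\left(K,d \right)} = 4$
$a{\left(u,s \right)} = \sqrt{s^{2} + u^{2}}$
$k = -297$ ($k = 3 + 5 \left(-6\right) 10 = 3 - 300 = -297$)
$k a{\left(T{\left(5,3 \right)},-24 \right)} = - 297 \sqrt{\left(-24\right)^{2} + 4^{2}} = - 297 \sqrt{576 + 16} = - 297 \sqrt{592} = - 297 \cdot 4 \sqrt{37} = - 1188 \sqrt{37}$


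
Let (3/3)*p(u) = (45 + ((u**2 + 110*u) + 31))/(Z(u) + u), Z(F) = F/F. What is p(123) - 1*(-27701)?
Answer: 3463659/124 ≈ 27933.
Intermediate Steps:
Z(F) = 1
p(u) = (76 + u**2 + 110*u)/(1 + u) (p(u) = (45 + ((u**2 + 110*u) + 31))/(1 + u) = (45 + (31 + u**2 + 110*u))/(1 + u) = (76 + u**2 + 110*u)/(1 + u))
p(123) - 1*(-27701) = (76 + 123**2 + 110*123)/(1 + 123) - 1*(-27701) = (76 + 15129 + 13530)/124 + 27701 = (1/124)*28735 + 27701 = 28735/124 + 27701 = 3463659/124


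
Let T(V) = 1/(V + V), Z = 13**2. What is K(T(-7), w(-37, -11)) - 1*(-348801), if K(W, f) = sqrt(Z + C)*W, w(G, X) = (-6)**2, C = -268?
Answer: 348801 - 3*I*sqrt(11)/14 ≈ 3.488e+5 - 0.71071*I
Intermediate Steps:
Z = 169
w(G, X) = 36
T(V) = 1/(2*V)
K(W, f) = 3*I*W*sqrt(11) (K(W, f) = sqrt(169 - 268)*W = sqrt(-99)*W = (3*I*sqrt(11))*W = 3*I*W*sqrt(11))
K(T(-7), w(-37, -11)) - 1*(-348801) = 3*I*((1/2)/(-7))*sqrt(11) - 1*(-348801) = 3*I*((1/2)*(-1/7))*sqrt(11) + 348801 = 3*I*(-1/14)*sqrt(11) + 348801 = -3*I*sqrt(11)/14 + 348801 = 348801 - 3*I*sqrt(11)/14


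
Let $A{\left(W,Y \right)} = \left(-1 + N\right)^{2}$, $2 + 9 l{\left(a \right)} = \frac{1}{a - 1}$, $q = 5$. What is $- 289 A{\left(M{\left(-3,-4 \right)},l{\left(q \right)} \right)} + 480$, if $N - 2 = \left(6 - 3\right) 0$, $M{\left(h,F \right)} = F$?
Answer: $191$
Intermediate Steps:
$N = 2$ ($N = 2 + \left(6 - 3\right) 0 = 2 + 3 \cdot 0 = 2 + 0 = 2$)
$l{\left(a \right)} = - \frac{2}{9} + \frac{1}{9 \left(-1 + a\right)}$ ($l{\left(a \right)} = - \frac{2}{9} + \frac{1}{9 \left(a - 1\right)} = - \frac{2}{9} + \frac{1}{9 \left(-1 + a\right)}$)
$A{\left(W,Y \right)} = 1$ ($A{\left(W,Y \right)} = \left(-1 + 2\right)^{2} = 1^{2} = 1$)
$- 289 A{\left(M{\left(-3,-4 \right)},l{\left(q \right)} \right)} + 480 = \left(-289\right) 1 + 480 = -289 + 480 = 191$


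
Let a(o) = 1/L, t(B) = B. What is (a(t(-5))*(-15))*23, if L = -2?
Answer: 345/2 ≈ 172.50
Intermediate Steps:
a(o) = -½ (a(o) = 1/(-2) = -½)
(a(t(-5))*(-15))*23 = -½*(-15)*23 = (15/2)*23 = 345/2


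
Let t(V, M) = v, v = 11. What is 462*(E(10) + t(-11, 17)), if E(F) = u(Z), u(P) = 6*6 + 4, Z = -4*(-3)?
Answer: 23562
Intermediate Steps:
t(V, M) = 11
Z = 12
u(P) = 40 (u(P) = 36 + 4 = 40)
E(F) = 40
462*(E(10) + t(-11, 17)) = 462*(40 + 11) = 462*51 = 23562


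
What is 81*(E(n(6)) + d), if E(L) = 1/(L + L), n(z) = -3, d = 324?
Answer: 52461/2 ≈ 26231.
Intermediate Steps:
E(L) = 1/(2*L)
81*(E(n(6)) + d) = 81*((½)/(-3) + 324) = 81*((½)*(-⅓) + 324) = 81*(-⅙ + 324) = 81*(1943/6) = 52461/2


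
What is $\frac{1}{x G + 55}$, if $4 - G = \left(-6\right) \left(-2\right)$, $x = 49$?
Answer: $- \frac{1}{337} \approx -0.0029674$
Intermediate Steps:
$G = -8$ ($G = 4 - \left(-6\right) \left(-2\right) = 4 - 12 = -8$)
$\frac{1}{x G + 55} = \frac{1}{49 \left(-8\right) + 55} = \frac{1}{-392 + 55} = \frac{1}{-337} = - \frac{1}{337}$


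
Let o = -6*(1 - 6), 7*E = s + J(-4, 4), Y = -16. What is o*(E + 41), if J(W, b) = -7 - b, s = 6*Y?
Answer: 5400/7 ≈ 771.43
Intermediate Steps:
s = -96 (s = 6*(-16) = -96)
E = -107/7 (E = (-96 + (-7 - 1*4))/7 = (-96 + (-7 - 4))/7 = (-96 - 11)/7 = (⅐)*(-107) = -107/7 ≈ -15.286)
o = 30 (o = -6*(-5) = 30)
o*(E + 41) = 30*(-107/7 + 41) = 30*(180/7) = 5400/7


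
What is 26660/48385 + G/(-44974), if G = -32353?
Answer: 552881349/435213398 ≈ 1.2704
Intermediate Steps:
26660/48385 + G/(-44974) = 26660/48385 - 32353/(-44974) = 26660*(1/48385) - 32353*(-1/44974) = 5332/9677 + 32353/44974 = 552881349/435213398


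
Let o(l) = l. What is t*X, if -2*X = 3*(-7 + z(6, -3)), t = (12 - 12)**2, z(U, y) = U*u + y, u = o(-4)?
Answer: 0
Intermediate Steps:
u = -4
z(U, y) = y - 4*U (z(U, y) = U*(-4) + y = -4*U + y = y - 4*U)
t = 0 (t = 0**2 = 0)
X = 51 (X = -3*(-7 + (-3 - 4*6))/2 = -3*(-7 + (-3 - 24))/2 = -3*(-7 - 27)/2 = -3*(-34)/2 = -1/2*(-102) = 51)
t*X = 0*51 = 0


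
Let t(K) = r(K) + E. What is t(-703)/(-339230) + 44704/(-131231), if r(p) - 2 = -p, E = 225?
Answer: -1528698275/4451749213 ≈ -0.34339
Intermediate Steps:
r(p) = 2 - p
t(K) = 227 - K (t(K) = (2 - K) + 225 = 227 - K)
t(-703)/(-339230) + 44704/(-131231) = (227 - 1*(-703))/(-339230) + 44704/(-131231) = (227 + 703)*(-1/339230) + 44704*(-1/131231) = 930*(-1/339230) - 44704/131231 = -93/33923 - 44704/131231 = -1528698275/4451749213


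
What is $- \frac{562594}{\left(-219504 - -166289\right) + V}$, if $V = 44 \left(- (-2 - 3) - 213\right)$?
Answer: $\frac{562594}{62367} \approx 9.0207$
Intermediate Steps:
$V = -9152$ ($V = 44 \left(\left(-1\right) \left(-5\right) - 213\right) = 44 \left(5 - 213\right) = 44 \left(-208\right) = -9152$)
$- \frac{562594}{\left(-219504 - -166289\right) + V} = - \frac{562594}{\left(-219504 - -166289\right) - 9152} = - \frac{562594}{\left(-219504 + 166289\right) - 9152} = - \frac{562594}{-53215 - 9152} = - \frac{562594}{-62367} = \left(-562594\right) \left(- \frac{1}{62367}\right) = \frac{562594}{62367}$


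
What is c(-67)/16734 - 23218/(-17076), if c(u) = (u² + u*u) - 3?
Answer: 7524821/3968747 ≈ 1.8960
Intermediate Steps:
c(u) = -3 + 2*u² (c(u) = (u² + u²) - 3 = 2*u² - 3 = -3 + 2*u²)
c(-67)/16734 - 23218/(-17076) = (-3 + 2*(-67)²)/16734 - 23218/(-17076) = (-3 + 2*4489)*(1/16734) - 23218*(-1/17076) = (-3 + 8978)*(1/16734) + 11609/8538 = 8975*(1/16734) + 11609/8538 = 8975/16734 + 11609/8538 = 7524821/3968747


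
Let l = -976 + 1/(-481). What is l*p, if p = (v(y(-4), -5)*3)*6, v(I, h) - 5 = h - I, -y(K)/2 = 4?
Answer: -67601808/481 ≈ -1.4054e+5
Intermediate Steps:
y(K) = -8 (y(K) = -2*4 = -8)
v(I, h) = 5 + h - I (v(I, h) = 5 + (h - I) = 5 + h - I)
p = 144 (p = ((5 - 5 - 1*(-8))*3)*6 = ((5 - 5 + 8)*3)*6 = (8*3)*6 = 24*6 = 144)
l = -469457/481 (l = -976 - 1/481 = -469457/481 ≈ -976.00)
l*p = -469457/481*144 = -67601808/481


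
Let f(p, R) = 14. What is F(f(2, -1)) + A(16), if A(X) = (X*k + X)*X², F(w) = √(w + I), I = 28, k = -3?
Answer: -8192 + √42 ≈ -8185.5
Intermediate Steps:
F(w) = √(28 + w) (F(w) = √(w + 28) = √(28 + w))
A(X) = -2*X³ (A(X) = (X*(-3) + X)*X² = (-3*X + X)*X² = (-2*X)*X² = -2*X³)
F(f(2, -1)) + A(16) = √(28 + 14) - 2*16³ = √42 - 2*4096 = √42 - 8192 = -8192 + √42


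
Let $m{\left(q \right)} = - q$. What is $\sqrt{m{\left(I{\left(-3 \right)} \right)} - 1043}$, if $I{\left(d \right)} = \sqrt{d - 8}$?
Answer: $\sqrt{-1043 - i \sqrt{11}} \approx 0.0513 - 32.296 i$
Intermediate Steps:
$I{\left(d \right)} = \sqrt{-8 + d}$
$\sqrt{m{\left(I{\left(-3 \right)} \right)} - 1043} = \sqrt{- \sqrt{-8 - 3} - 1043} = \sqrt{- \sqrt{-11} - 1043} = \sqrt{- i \sqrt{11} - 1043} = \sqrt{-1043 - i \sqrt{11}}$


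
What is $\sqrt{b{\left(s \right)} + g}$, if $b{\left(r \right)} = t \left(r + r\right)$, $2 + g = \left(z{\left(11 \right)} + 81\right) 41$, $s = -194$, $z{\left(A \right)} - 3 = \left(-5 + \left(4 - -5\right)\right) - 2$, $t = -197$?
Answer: $2 \sqrt{19990} \approx 282.77$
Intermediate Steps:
$z{\left(A \right)} = 5$ ($z{\left(A \right)} = 3 + \left(\left(-5 + \left(4 - -5\right)\right) - 2\right) = 3 + \left(\left(-5 + \left(4 + 5\right)\right) - 2\right) = 3 + \left(\left(-5 + 9\right) - 2\right) = 3 + \left(4 - 2\right) = 3 + 2 = 5$)
$g = 3524$ ($g = -2 + \left(5 + 81\right) 41 = -2 + 86 \cdot 41 = -2 + 3526 = 3524$)
$b{\left(r \right)} = - 394 r$ ($b{\left(r \right)} = - 197 \left(r + r\right) = - 197 \cdot 2 r = - 394 r$)
$\sqrt{b{\left(s \right)} + g} = \sqrt{\left(-394\right) \left(-194\right) + 3524} = \sqrt{76436 + 3524} = \sqrt{79960} = 2 \sqrt{19990}$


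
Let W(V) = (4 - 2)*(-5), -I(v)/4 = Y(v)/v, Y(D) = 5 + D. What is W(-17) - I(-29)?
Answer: -194/29 ≈ -6.6897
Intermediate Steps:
I(v) = -4*(5 + v)/v
W(V) = -10 (W(V) = 2*(-5) = -10)
W(-17) - I(-29) = -10 - (-4 - 20/(-29)) = -10 - (-4 - 20*(-1/29)) = -10 - (-4 + 20/29) = -10 - 1*(-96/29) = -10 + 96/29 = -194/29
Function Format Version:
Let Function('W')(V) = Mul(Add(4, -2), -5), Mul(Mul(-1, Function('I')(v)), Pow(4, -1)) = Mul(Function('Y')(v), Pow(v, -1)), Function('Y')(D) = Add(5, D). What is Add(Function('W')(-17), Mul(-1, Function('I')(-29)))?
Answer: Rational(-194, 29) ≈ -6.6897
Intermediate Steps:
Function('I')(v) = Mul(-4, Pow(v, -1), Add(5, v)) (Function('I')(v) = Mul(-4, Mul(Add(5, v), Pow(v, -1))) = Mul(-4, Mul(Pow(v, -1), Add(5, v))) = Mul(-4, Pow(v, -1), Add(5, v)))
Function('W')(V) = -10 (Function('W')(V) = Mul(2, -5) = -10)
Add(Function('W')(-17), Mul(-1, Function('I')(-29))) = Add(-10, Mul(-1, Add(-4, Mul(-20, Pow(-29, -1))))) = Add(-10, Mul(-1, Add(-4, Mul(-20, Rational(-1, 29))))) = Add(-10, Mul(-1, Add(-4, Rational(20, 29)))) = Add(-10, Mul(-1, Rational(-96, 29))) = Add(-10, Rational(96, 29)) = Rational(-194, 29)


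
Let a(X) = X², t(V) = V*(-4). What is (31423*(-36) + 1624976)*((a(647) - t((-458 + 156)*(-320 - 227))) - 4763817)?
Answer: -1819180931136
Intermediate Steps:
t(V) = -4*V
(31423*(-36) + 1624976)*((a(647) - t((-458 + 156)*(-320 - 227))) - 4763817) = (31423*(-36) + 1624976)*((647² - (-4)*(-458 + 156)*(-320 - 227)) - 4763817) = (-1131228 + 1624976)*((418609 - (-4)*(-302*(-547))) - 4763817) = 493748*((418609 - (-4)*165194) - 4763817) = 493748*((418609 - 1*(-660776)) - 4763817) = 493748*((418609 + 660776) - 4763817) = 493748*(1079385 - 4763817) = 493748*(-3684432) = -1819180931136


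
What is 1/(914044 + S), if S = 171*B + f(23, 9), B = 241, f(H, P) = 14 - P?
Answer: 1/955260 ≈ 1.0468e-6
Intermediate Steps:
S = 41216 (S = 171*241 + (14 - 1*9) = 41211 + (14 - 9) = 41211 + 5 = 41216)
1/(914044 + S) = 1/(914044 + 41216) = 1/955260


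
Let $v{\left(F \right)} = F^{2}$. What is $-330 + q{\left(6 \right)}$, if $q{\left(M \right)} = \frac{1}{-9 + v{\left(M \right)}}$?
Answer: $- \frac{8909}{27} \approx -329.96$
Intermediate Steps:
$q{\left(M \right)} = \frac{1}{-9 + M^{2}}$
$-330 + q{\left(6 \right)} = -330 + \frac{1}{-9 + 6^{2}} = -330 + \frac{1}{-9 + 36} = -330 + \frac{1}{27} = - \frac{8909}{27}$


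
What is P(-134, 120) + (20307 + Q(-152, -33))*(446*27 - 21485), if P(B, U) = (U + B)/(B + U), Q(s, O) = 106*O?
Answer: -158727386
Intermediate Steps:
P(B, U) = 1 (P(B, U) = (B + U)/(B + U) = 1)
P(-134, 120) + (20307 + Q(-152, -33))*(446*27 - 21485) = 1 + (20307 + 106*(-33))*(446*27 - 21485) = 1 + (20307 - 3498)*(12042 - 21485) = 1 + 16809*(-9443) = 1 - 158727387 = -158727386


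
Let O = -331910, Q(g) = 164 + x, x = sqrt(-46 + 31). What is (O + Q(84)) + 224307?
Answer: -107439 + I*sqrt(15) ≈ -1.0744e+5 + 3.873*I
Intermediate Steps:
x = I*sqrt(15) (x = sqrt(-15) = I*sqrt(15) ≈ 3.873*I)
Q(g) = 164 + I*sqrt(15)
(O + Q(84)) + 224307 = (-331910 + (164 + I*sqrt(15))) + 224307 = (-331746 + I*sqrt(15)) + 224307 = -107439 + I*sqrt(15)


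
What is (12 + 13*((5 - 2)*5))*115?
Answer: 23805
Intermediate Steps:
(12 + 13*((5 - 2)*5))*115 = (12 + 13*(3*5))*115 = (12 + 13*15)*115 = (12 + 195)*115 = 207*115 = 23805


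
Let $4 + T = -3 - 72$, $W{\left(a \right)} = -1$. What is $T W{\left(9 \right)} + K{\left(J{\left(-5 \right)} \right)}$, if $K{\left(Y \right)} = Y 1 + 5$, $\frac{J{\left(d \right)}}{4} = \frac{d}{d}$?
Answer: $88$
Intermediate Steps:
$T = -79$ ($T = -4 - 75 = -79$)
$J{\left(d \right)} = 4$ ($J{\left(d \right)} = 4 \frac{d}{d} = 4 \cdot 1 = 4$)
$K{\left(Y \right)} = 5 + Y$ ($K{\left(Y \right)} = Y + 5 = 5 + Y$)
$T W{\left(9 \right)} + K{\left(J{\left(-5 \right)} \right)} = \left(-79\right) \left(-1\right) + \left(5 + 4\right) = 79 + 9 = 88$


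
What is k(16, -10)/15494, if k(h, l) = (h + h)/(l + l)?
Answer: -4/38735 ≈ -0.00010327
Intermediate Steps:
k(h, l) = h/l (k(h, l) = (2*h)/((2*l)) = (2*h)*(1/(2*l)) = h/l)
k(16, -10)/15494 = (16/(-10))/15494 = (16*(-⅒))/15494 = (1/15494)*(-8/5) = -4/38735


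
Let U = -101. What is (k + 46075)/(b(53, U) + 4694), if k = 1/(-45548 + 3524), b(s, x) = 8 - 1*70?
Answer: 1936255799/194655168 ≈ 9.9471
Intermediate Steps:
b(s, x) = -62 (b(s, x) = 8 - 70 = -62)
k = -1/42024 (k = 1/(-42024) = -1/42024 ≈ -2.3796e-5)
(k + 46075)/(b(53, U) + 4694) = (-1/42024 + 46075)/(-62 + 4694) = (1936255799/42024)/4632 = (1936255799/42024)*(1/4632) = 1936255799/194655168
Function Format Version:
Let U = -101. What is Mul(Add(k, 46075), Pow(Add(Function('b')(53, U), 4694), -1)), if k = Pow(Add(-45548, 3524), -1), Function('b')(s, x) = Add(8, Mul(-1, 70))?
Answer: Rational(1936255799, 194655168) ≈ 9.9471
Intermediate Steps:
Function('b')(s, x) = -62 (Function('b')(s, x) = Add(8, -70) = -62)
k = Rational(-1, 42024) (k = Pow(-42024, -1) = Rational(-1, 42024) ≈ -2.3796e-5)
Mul(Add(k, 46075), Pow(Add(Function('b')(53, U), 4694), -1)) = Mul(Add(Rational(-1, 42024), 46075), Pow(Add(-62, 4694), -1)) = Mul(Rational(1936255799, 42024), Pow(4632, -1)) = Mul(Rational(1936255799, 42024), Rational(1, 4632)) = Rational(1936255799, 194655168)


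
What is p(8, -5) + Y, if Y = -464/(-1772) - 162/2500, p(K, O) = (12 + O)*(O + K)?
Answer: 11737867/553750 ≈ 21.197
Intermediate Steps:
p(K, O) = (12 + O)*(K + O)
Y = 109117/553750 (Y = -464*(-1/1772) - 162*1/2500 = 116/443 - 81/1250 = 109117/553750 ≈ 0.19705)
p(8, -5) + Y = ((-5)² + 12*8 + 12*(-5) + 8*(-5)) + 109117/553750 = (25 + 96 - 60 - 40) + 109117/553750 = 21 + 109117/553750 = 11737867/553750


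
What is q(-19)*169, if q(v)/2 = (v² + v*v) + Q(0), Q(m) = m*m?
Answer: 244036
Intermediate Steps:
Q(m) = m²
q(v) = 4*v² (q(v) = 2*((v² + v*v) + 0²) = 2*((v² + v²) + 0) = 2*(2*v² + 0) = 2*(2*v²) = 4*v²)
q(-19)*169 = (4*(-19)²)*169 = (4*361)*169 = 1444*169 = 244036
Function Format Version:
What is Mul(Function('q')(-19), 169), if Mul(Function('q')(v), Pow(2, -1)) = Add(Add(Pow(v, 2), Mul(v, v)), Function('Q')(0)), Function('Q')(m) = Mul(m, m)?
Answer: 244036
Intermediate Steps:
Function('Q')(m) = Pow(m, 2)
Function('q')(v) = Mul(4, Pow(v, 2)) (Function('q')(v) = Mul(2, Add(Add(Pow(v, 2), Mul(v, v)), Pow(0, 2))) = Mul(2, Add(Add(Pow(v, 2), Pow(v, 2)), 0)) = Mul(2, Add(Mul(2, Pow(v, 2)), 0)) = Mul(2, Mul(2, Pow(v, 2))) = Mul(4, Pow(v, 2)))
Mul(Function('q')(-19), 169) = Mul(Mul(4, Pow(-19, 2)), 169) = Mul(Mul(4, 361), 169) = Mul(1444, 169) = 244036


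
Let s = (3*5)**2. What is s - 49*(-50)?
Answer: 2675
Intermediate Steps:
s = 225 (s = 15**2 = 225)
s - 49*(-50) = 225 - 49*(-50) = 225 + 2450 = 2675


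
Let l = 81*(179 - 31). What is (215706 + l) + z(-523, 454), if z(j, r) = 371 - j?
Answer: 228588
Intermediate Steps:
l = 11988 (l = 81*148 = 11988)
(215706 + l) + z(-523, 454) = (215706 + 11988) + (371 - 1*(-523)) = 227694 + (371 + 523) = 227694 + 894 = 228588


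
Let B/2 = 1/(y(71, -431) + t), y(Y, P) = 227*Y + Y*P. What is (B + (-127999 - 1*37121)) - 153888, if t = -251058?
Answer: -42355011169/132771 ≈ -3.1901e+5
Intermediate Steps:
y(Y, P) = 227*Y + P*Y
B = -1/132771 (B = 2/(71*(227 - 431) - 251058) = 2/(71*(-204) - 251058) = 2/(-14484 - 251058) = 2/(-265542) = 2*(-1/265542) = -1/132771 ≈ -7.5318e-6)
(B + (-127999 - 1*37121)) - 153888 = (-1/132771 + (-127999 - 1*37121)) - 153888 = (-1/132771 + (-127999 - 37121)) - 153888 = (-1/132771 - 165120) - 153888 = -21923147521/132771 - 153888 = -42355011169/132771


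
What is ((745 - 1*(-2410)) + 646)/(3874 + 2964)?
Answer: 3801/6838 ≈ 0.55586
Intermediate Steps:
((745 - 1*(-2410)) + 646)/(3874 + 2964) = ((745 + 2410) + 646)/6838 = (3155 + 646)*(1/6838) = 3801*(1/6838) = 3801/6838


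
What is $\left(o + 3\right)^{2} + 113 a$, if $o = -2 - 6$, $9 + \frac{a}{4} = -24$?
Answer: $-14891$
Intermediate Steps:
$a = -132$ ($a = -36 + 4 \left(-24\right) = -36 - 96 = -132$)
$o = -8$ ($o = -2 - 6 = -8$)
$\left(o + 3\right)^{2} + 113 a = \left(-8 + 3\right)^{2} + 113 \left(-132\right) = \left(-5\right)^{2} - 14916 = 25 - 14916 = -14891$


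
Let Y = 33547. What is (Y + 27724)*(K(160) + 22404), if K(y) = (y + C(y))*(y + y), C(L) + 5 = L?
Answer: 7548832284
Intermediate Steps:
C(L) = -5 + L
K(y) = 2*y*(-5 + 2*y) (K(y) = (y + (-5 + y))*(y + y) = (-5 + 2*y)*(2*y) = 2*y*(-5 + 2*y))
(Y + 27724)*(K(160) + 22404) = (33547 + 27724)*(2*160*(-5 + 2*160) + 22404) = 61271*(2*160*(-5 + 320) + 22404) = 61271*(2*160*315 + 22404) = 61271*(100800 + 22404) = 61271*123204 = 7548832284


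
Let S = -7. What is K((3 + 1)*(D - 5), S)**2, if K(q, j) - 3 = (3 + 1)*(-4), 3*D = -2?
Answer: 169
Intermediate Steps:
D = -2/3 (D = (1/3)*(-2) = -2/3 ≈ -0.66667)
K(q, j) = -13 (K(q, j) = 3 + (3 + 1)*(-4) = 3 + 4*(-4) = 3 - 16 = -13)
K((3 + 1)*(D - 5), S)**2 = (-13)**2 = 169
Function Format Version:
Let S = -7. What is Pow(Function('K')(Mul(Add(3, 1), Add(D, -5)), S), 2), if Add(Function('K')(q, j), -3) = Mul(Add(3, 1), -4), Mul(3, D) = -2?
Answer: 169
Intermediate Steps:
D = Rational(-2, 3) (D = Mul(Rational(1, 3), -2) = Rational(-2, 3) ≈ -0.66667)
Function('K')(q, j) = -13 (Function('K')(q, j) = Add(3, Mul(Add(3, 1), -4)) = Add(3, Mul(4, -4)) = Add(3, -16) = -13)
Pow(Function('K')(Mul(Add(3, 1), Add(D, -5)), S), 2) = Pow(-13, 2) = 169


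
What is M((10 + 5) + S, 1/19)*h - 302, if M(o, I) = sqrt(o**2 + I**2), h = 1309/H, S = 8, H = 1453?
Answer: -302 + 17017*sqrt(1130)/27607 ≈ -281.28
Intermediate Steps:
h = 1309/1453 ≈ 0.90090
M(o, I) = sqrt(I**2 + o**2)
M((10 + 5) + S, 1/19)*h - 302 = sqrt((1/19)**2 + ((10 + 5) + 8)**2)*(1309/1453) - 302 = sqrt((1/19)**2 + (15 + 8)**2)*(1309/1453) - 302 = sqrt(1/361 + 23**2)*(1309/1453) - 302 = sqrt(1/361 + 529)*(1309/1453) - 302 = sqrt(190970/361)*(1309/1453) - 302 = (13*sqrt(1130)/19)*(1309/1453) - 302 = 17017*sqrt(1130)/27607 - 302 = -302 + 17017*sqrt(1130)/27607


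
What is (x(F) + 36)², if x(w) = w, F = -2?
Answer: 1156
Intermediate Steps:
(x(F) + 36)² = (-2 + 36)² = 34² = 1156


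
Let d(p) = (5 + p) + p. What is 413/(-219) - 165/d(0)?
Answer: -7640/219 ≈ -34.886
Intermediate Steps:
d(p) = 5 + 2*p
413/(-219) - 165/d(0) = 413/(-219) - 165/(5 + 2*0) = 413*(-1/219) - 165/(5 + 0) = -413/219 - 165/5 = -413/219 - 165*⅕ = -413/219 - 33 = -7640/219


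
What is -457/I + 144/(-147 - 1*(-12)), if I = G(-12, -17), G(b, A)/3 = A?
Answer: 671/85 ≈ 7.8941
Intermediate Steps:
G(b, A) = 3*A
I = -51 (I = 3*(-17) = -51)
-457/I + 144/(-147 - 1*(-12)) = -457/(-51) + 144/(-147 - 1*(-12)) = -457*(-1/51) + 144/(-147 + 12) = 457/51 + 144/(-135) = 457/51 + 144*(-1/135) = 457/51 - 16/15 = 671/85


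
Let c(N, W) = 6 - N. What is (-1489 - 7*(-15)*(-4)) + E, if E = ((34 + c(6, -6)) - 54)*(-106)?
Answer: 211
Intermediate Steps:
E = 2120 (E = ((34 + (6 - 1*6)) - 54)*(-106) = ((34 + (6 - 6)) - 54)*(-106) = ((34 + 0) - 54)*(-106) = (34 - 54)*(-106) = -20*(-106) = 2120)
(-1489 - 7*(-15)*(-4)) + E = (-1489 - 7*(-15)*(-4)) + 2120 = (-1489 + 105*(-4)) + 2120 = (-1489 - 420) + 2120 = -1909 + 2120 = 211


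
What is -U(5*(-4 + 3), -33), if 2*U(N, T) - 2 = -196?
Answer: 97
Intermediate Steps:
U(N, T) = -97 (U(N, T) = 1 + (½)*(-196) = 1 - 98 = -97)
-U(5*(-4 + 3), -33) = -1*(-97) = 97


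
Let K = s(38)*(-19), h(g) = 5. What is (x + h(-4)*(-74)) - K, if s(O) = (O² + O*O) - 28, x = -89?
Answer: 53881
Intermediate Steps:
s(O) = -28 + 2*O² (s(O) = (O² + O²) - 28 = 2*O² - 28 = -28 + 2*O²)
K = -54340 (K = (-28 + 2*38²)*(-19) = (-28 + 2*1444)*(-19) = (-28 + 2888)*(-19) = 2860*(-19) = -54340)
(x + h(-4)*(-74)) - K = (-89 + 5*(-74)) - 1*(-54340) = (-89 - 370) + 54340 = -459 + 54340 = 53881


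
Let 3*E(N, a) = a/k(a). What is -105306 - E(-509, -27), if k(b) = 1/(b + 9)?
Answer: -105468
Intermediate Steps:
k(b) = 1/(9 + b)
E(N, a) = a*(9 + a)/3 (E(N, a) = (a/(1/(9 + a)))/3 = (a*(9 + a))/3 = a*(9 + a)/3)
-105306 - E(-509, -27) = -105306 - (-27)*(9 - 27)/3 = -105306 - (-27)*(-18)/3 = -105306 - 1*162 = -105306 - 162 = -105468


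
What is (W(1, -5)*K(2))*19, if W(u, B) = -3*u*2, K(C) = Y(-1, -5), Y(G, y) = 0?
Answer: 0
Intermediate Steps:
K(C) = 0
W(u, B) = -6*u
(W(1, -5)*K(2))*19 = (-6*1*0)*19 = -6*0*19 = 0*19 = 0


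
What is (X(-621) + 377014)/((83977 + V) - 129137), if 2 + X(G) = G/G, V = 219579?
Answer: 53859/24917 ≈ 2.1615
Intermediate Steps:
X(G) = -1 (X(G) = -2 + G/G = -2 + 1 = -1)
(X(-621) + 377014)/((83977 + V) - 129137) = (-1 + 377014)/((83977 + 219579) - 129137) = 377013/(303556 - 129137) = 377013/174419 = 377013*(1/174419) = 53859/24917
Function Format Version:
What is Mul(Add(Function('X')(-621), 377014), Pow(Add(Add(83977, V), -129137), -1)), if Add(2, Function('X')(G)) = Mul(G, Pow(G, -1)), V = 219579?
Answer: Rational(53859, 24917) ≈ 2.1615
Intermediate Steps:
Function('X')(G) = -1 (Function('X')(G) = Add(-2, Mul(G, Pow(G, -1))) = Add(-2, 1) = -1)
Mul(Add(Function('X')(-621), 377014), Pow(Add(Add(83977, V), -129137), -1)) = Mul(Add(-1, 377014), Pow(Add(Add(83977, 219579), -129137), -1)) = Mul(377013, Pow(Add(303556, -129137), -1)) = Mul(377013, Pow(174419, -1)) = Mul(377013, Rational(1, 174419)) = Rational(53859, 24917)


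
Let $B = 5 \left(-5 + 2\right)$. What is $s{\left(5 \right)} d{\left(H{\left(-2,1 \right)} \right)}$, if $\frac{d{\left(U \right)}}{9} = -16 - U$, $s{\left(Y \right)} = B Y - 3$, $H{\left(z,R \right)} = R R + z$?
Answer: $10530$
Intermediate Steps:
$B = -15$ ($B = 5 \left(-3\right) = -15$)
$H{\left(z,R \right)} = z + R^{2}$ ($H{\left(z,R \right)} = R^{2} + z = z + R^{2}$)
$s{\left(Y \right)} = -3 - 15 Y$ ($s{\left(Y \right)} = - 15 Y - 3 = -3 - 15 Y$)
$d{\left(U \right)} = -144 - 9 U$ ($d{\left(U \right)} = 9 \left(-16 - U\right) = -144 - 9 U$)
$s{\left(5 \right)} d{\left(H{\left(-2,1 \right)} \right)} = \left(-3 - 75\right) \left(-144 - 9 \left(-2 + 1^{2}\right)\right) = \left(-3 - 75\right) \left(-144 - 9 \left(-2 + 1\right)\right) = - 78 \left(-144 - -9\right) = - 78 \left(-144 + 9\right) = \left(-78\right) \left(-135\right) = 10530$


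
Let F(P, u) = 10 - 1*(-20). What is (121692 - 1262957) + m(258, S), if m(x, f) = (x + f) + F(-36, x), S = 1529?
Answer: -1139448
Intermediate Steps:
F(P, u) = 30 (F(P, u) = 10 + 20 = 30)
m(x, f) = 30 + f + x (m(x, f) = (x + f) + 30 = (f + x) + 30 = 30 + f + x)
(121692 - 1262957) + m(258, S) = (121692 - 1262957) + (30 + 1529 + 258) = -1141265 + 1817 = -1139448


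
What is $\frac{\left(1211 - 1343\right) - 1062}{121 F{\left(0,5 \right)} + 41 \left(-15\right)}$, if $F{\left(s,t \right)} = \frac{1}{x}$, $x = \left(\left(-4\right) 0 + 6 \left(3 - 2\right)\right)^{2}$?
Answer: $\frac{42984}{22019} \approx 1.9521$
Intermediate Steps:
$x = 36$ ($x = \left(0 + 6 \cdot 1\right)^{2} = \left(0 + 6\right)^{2} = 6^{2} = 36$)
$F{\left(s,t \right)} = \frac{1}{36}$
$\frac{\left(1211 - 1343\right) - 1062}{121 F{\left(0,5 \right)} + 41 \left(-15\right)} = \frac{\left(1211 - 1343\right) - 1062}{121 \cdot \frac{1}{36} + 41 \left(-15\right)} = \frac{\left(1211 - 1343\right) - 1062}{\frac{121}{36} - 615} = \frac{-132 - 1062}{- \frac{22019}{36}} = \left(-1194\right) \left(- \frac{36}{22019}\right) = \frac{42984}{22019}$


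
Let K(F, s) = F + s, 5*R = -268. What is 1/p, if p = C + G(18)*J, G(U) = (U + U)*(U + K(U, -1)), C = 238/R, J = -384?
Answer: -134/64835155 ≈ -2.0668e-6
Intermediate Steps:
R = -268/5 (R = (1/5)*(-268) = -268/5 ≈ -53.600)
C = -595/134 (C = 238/(-268/5) = 238*(-5/268) = -595/134 ≈ -4.4403)
G(U) = 2*U*(-1 + 2*U) (G(U) = (U + U)*(U + (U - 1)) = (2*U)*(U + (-1 + U)) = (2*U)*(-1 + 2*U) = 2*U*(-1 + 2*U))
p = -64835155/134 (p = -595/134 + (2*18*(-1 + 2*18))*(-384) = -595/134 + (2*18*(-1 + 36))*(-384) = -595/134 + (2*18*35)*(-384) = -595/134 + 1260*(-384) = -595/134 - 483840 = -64835155/134 ≈ -4.8384e+5)
1/p = 1/(-64835155/134) = -134/64835155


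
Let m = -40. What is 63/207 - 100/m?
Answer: 129/46 ≈ 2.8043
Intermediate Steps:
63/207 - 100/m = 63/207 - 100/(-40) = 63*(1/207) - 100*(-1/40) = 7/23 + 5/2 = 129/46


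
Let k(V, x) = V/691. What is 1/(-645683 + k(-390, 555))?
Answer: -691/446167343 ≈ -1.5487e-6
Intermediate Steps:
k(V, x) = V/691 (k(V, x) = V*(1/691) = V/691)
1/(-645683 + k(-390, 555)) = 1/(-645683 + (1/691)*(-390)) = 1/(-645683 - 390/691) = 1/(-446167343/691) = -691/446167343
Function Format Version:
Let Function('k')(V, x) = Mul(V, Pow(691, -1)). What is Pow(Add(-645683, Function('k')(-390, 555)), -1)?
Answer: Rational(-691, 446167343) ≈ -1.5487e-6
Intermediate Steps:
Function('k')(V, x) = Mul(Rational(1, 691), V) (Function('k')(V, x) = Mul(V, Rational(1, 691)) = Mul(Rational(1, 691), V))
Pow(Add(-645683, Function('k')(-390, 555)), -1) = Pow(Add(-645683, Mul(Rational(1, 691), -390)), -1) = Pow(Add(-645683, Rational(-390, 691)), -1) = Pow(Rational(-446167343, 691), -1) = Rational(-691, 446167343)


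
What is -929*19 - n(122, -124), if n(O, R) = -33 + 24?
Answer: -17642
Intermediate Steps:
n(O, R) = -9
-929*19 - n(122, -124) = -929*19 - 1*(-9) = -17651 + 9 = -17642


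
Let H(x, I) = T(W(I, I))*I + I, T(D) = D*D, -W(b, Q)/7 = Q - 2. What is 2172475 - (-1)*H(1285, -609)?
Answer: -11138100095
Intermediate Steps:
W(b, Q) = 14 - 7*Q (W(b, Q) = -7*(Q - 2) = -7*(-2 + Q) = 14 - 7*Q)
T(D) = D**2
H(x, I) = I + I*(14 - 7*I)**2 (H(x, I) = (14 - 7*I)**2*I + I = I*(14 - 7*I)**2 + I = I + I*(14 - 7*I)**2)
2172475 - (-1)*H(1285, -609) = 2172475 - (-1)*(-609*(1 + 49*(-2 - 609)**2)) = 2172475 - (-1)*(-609*(1 + 49*(-611)**2)) = 2172475 - (-1)*(-609*(1 + 49*373321)) = 2172475 - (-1)*(-609*(1 + 18292729)) = 2172475 - (-1)*(-609*18292730) = 2172475 - (-1)*(-11140272570) = 2172475 - 1*11140272570 = 2172475 - 11140272570 = -11138100095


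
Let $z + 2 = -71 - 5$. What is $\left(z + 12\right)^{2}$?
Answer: $4356$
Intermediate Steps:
$z = -78$ ($z = -2 - 76 = -78$)
$\left(z + 12\right)^{2} = \left(-78 + 12\right)^{2} = \left(-66\right)^{2} = 4356$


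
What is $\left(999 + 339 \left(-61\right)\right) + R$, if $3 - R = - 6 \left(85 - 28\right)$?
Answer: $-19335$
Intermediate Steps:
$R = 345$ ($R = 3 - - 6 \left(85 - 28\right) = 3 - - 6 \cdot 57 = 3 - \left(-1\right) 342 = 3 - -342 = 3 + 342 = 345$)
$\left(999 + 339 \left(-61\right)\right) + R = \left(999 + 339 \left(-61\right)\right) + 345 = \left(999 - 20679\right) + 345 = -19680 + 345 = -19335$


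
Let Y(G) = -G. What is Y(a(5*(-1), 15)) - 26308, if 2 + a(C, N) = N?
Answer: -26321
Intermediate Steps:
a(C, N) = -2 + N
Y(a(5*(-1), 15)) - 26308 = -(-2 + 15) - 26308 = -1*13 - 26308 = -13 - 26308 = -26321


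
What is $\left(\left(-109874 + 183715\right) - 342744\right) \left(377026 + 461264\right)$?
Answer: $-225418695870$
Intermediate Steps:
$\left(\left(-109874 + 183715\right) - 342744\right) \left(377026 + 461264\right) = \left(73841 - 342744\right) 838290 = \left(-268903\right) 838290 = -225418695870$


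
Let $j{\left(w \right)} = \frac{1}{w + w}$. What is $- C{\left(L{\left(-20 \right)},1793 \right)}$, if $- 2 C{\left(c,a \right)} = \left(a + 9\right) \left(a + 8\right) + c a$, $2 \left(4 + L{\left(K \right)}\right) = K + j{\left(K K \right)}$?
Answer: $\frac{5152481793}{3200} \approx 1.6102 \cdot 10^{6}$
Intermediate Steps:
$j{\left(w \right)} = \frac{1}{2 w}$
$L{\left(K \right)} = -4 + \frac{K}{2} + \frac{1}{4 K^{2}}$ ($L{\left(K \right)} = -4 + \frac{K + \frac{1}{2 K K}}{2} = -4 + \frac{K + \frac{1}{2 K^{2}}}{2} = -4 + \left(\frac{K}{2} + \frac{1}{4 K^{2}}\right) = -4 + \frac{K}{2} + \frac{1}{4 K^{2}}$)
$C{\left(c,a \right)} = - \frac{a c}{2} - \frac{\left(8 + a\right) \left(9 + a\right)}{2}$ ($C{\left(c,a \right)} = - \frac{\left(a + 9\right) \left(a + 8\right) + c a}{2} = - \frac{\left(9 + a\right) \left(8 + a\right) + a c}{2} = - \frac{\left(8 + a\right) \left(9 + a\right) + a c}{2} = - \frac{a c + \left(8 + a\right) \left(9 + a\right)}{2} = - \frac{a c}{2} - \frac{\left(8 + a\right) \left(9 + a\right)}{2}$)
$- C{\left(L{\left(-20 \right)},1793 \right)} = - (-36 - \frac{30481}{2} - \frac{1793^{2}}{2} - \frac{1793 \left(-4 + \frac{1}{2} \left(-20\right) + \frac{1}{4 \cdot 400}\right)}{2}) = - (-36 - \frac{30481}{2} - \frac{3214849}{2} - \frac{1793 \left(-4 - 10 + \frac{1}{4} \cdot \frac{1}{400}\right)}{2}) = - (-36 - \frac{30481}{2} - \frac{3214849}{2} - \frac{1793 \left(-4 - 10 + \frac{1}{1600}\right)}{2}) = - (-36 - \frac{30481}{2} - \frac{3214849}{2} - \frac{1793}{2} \left(- \frac{22399}{1600}\right)) = - (-36 - \frac{30481}{2} - \frac{3214849}{2} + \frac{40161407}{3200}) = \left(-1\right) \left(- \frac{5152481793}{3200}\right) = \frac{5152481793}{3200}$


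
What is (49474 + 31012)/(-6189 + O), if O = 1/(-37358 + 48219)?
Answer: -437079223/33609364 ≈ -13.005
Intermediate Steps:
O = 1/10861 ≈ 9.2073e-5
(49474 + 31012)/(-6189 + O) = (49474 + 31012)/(-6189 + 1/10861) = 80486/(-67218728/10861) = 80486*(-10861/67218728) = -437079223/33609364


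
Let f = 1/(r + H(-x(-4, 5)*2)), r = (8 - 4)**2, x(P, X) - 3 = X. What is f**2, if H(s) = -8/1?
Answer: 1/64 ≈ 0.015625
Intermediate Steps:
x(P, X) = 3 + X
r = 16 (r = 4**2 = 16)
H(s) = -8
f = 1/8 (f = 1/(16 - 8) = 1/8 ≈ 0.12500)
f**2 = (1/8)**2 = 1/64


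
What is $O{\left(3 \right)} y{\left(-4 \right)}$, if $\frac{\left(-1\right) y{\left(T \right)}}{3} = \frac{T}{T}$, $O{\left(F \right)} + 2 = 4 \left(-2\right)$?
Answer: $30$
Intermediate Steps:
$O{\left(F \right)} = -10$ ($O{\left(F \right)} = -2 + 4 \left(-2\right) = -2 - 8 = -10$)
$y{\left(T \right)} = -3$ ($y{\left(T \right)} = - 3 \frac{T}{T} = \left(-3\right) 1 = -3$)
$O{\left(3 \right)} y{\left(-4 \right)} = \left(-10\right) \left(-3\right) = 30$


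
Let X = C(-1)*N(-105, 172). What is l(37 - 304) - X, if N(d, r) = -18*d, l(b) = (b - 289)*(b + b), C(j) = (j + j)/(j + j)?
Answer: 295014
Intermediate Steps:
C(j) = 1 (C(j) = (2*j)/((2*j)) = (2*j)*(1/(2*j)) = 1)
l(b) = 2*b*(-289 + b) (l(b) = (-289 + b)*(2*b) = 2*b*(-289 + b))
X = 1890 (X = 1*(-18*(-105)) = 1*1890 = 1890)
l(37 - 304) - X = 2*(37 - 304)*(-289 + (37 - 304)) - 1*1890 = 2*(-267)*(-289 - 267) - 1890 = 2*(-267)*(-556) - 1890 = 296904 - 1890 = 295014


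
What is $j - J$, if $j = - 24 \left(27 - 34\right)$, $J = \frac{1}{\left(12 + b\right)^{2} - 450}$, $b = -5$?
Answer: $\frac{67369}{401} \approx 168.0$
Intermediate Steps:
$J = - \frac{1}{401}$ ($J = \frac{1}{\left(12 - 5\right)^{2} - 450} = \frac{1}{7^{2} - 450} = \frac{1}{49 - 450} = \frac{1}{-401} = - \frac{1}{401} \approx -0.0024938$)
$j = 168$ ($j = \left(-24\right) \left(-7\right) = 168$)
$j - J = 168 - - \frac{1}{401} = 168 + \frac{1}{401} = \frac{67369}{401}$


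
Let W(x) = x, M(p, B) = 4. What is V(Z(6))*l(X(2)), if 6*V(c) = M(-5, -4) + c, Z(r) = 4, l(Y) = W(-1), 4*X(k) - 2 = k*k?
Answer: -4/3 ≈ -1.3333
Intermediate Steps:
X(k) = ½ + k²/4 (X(k) = ½ + (k*k)/4 = ½ + k²/4)
l(Y) = -1
V(c) = ⅔ + c/6 (V(c) = (4 + c)/6 = ⅔ + c/6)
V(Z(6))*l(X(2)) = (⅔ + (⅙)*4)*(-1) = (⅔ + ⅔)*(-1) = (4/3)*(-1) = -4/3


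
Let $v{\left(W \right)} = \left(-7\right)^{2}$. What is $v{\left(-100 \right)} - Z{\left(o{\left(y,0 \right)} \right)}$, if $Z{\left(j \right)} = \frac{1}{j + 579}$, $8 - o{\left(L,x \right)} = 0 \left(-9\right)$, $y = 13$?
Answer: $\frac{28762}{587} \approx 48.998$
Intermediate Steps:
$o{\left(L,x \right)} = 8$ ($o{\left(L,x \right)} = 8 - 0 \left(-9\right) = 8 - 0 = 8 + 0 = 8$)
$v{\left(W \right)} = 49$
$Z{\left(j \right)} = \frac{1}{579 + j}$
$v{\left(-100 \right)} - Z{\left(o{\left(y,0 \right)} \right)} = 49 - \frac{1}{579 + 8} = 49 - \frac{1}{587} = \frac{28762}{587}$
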